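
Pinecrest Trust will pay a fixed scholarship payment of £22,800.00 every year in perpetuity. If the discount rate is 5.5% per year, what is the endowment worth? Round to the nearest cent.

£414545.45

Level perpetuity: PV = C / r = £22,800.00 / 0.055 = £414,545.45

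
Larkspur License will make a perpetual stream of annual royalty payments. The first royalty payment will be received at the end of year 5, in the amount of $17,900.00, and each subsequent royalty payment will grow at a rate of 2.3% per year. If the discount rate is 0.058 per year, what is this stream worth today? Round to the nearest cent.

Value at end of year 4: C₁ / (r − g) = $17,900.00 / (0.058 − 0.023) = $511,428.5714
Discount to today: PV = $511,428.5714 / (1 + 0.058)^4 = $511,428.5714 / 1.252976 = $408,171.16

$408171.16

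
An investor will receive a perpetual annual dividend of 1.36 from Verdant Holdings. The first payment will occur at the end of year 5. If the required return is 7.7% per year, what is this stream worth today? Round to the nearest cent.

13.13

Value at end of year 4: C / r = 1.36 / 0.077 = 17.6623
Discount to today: PV = 17.6623 / (1 + 0.077)^4 = 17.6623 / 1.345435 = 13.13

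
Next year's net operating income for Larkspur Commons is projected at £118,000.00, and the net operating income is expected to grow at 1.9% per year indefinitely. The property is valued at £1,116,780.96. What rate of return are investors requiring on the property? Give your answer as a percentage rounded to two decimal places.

P = D₁/(r − g) ⇒ r = D₁/P + g = £118,000.0000/£1,116,780.96 + 0.019 = 0.105661 + 0.019 = 0.124661

12.47%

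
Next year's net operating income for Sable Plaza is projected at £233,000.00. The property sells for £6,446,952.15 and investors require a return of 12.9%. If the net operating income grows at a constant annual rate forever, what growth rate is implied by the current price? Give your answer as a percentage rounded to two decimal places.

9.29%

P = D₁/(r−g) ⇒ g = r − D₁/P = 0.129 − £233,000.00/£6,446,952.15 = 0.092859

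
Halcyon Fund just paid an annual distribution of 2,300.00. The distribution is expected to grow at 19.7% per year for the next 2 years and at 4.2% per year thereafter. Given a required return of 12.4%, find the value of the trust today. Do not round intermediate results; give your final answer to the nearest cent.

38204.31

D_1 = 2753.10000
D_2 = 3295.46070
Terminal value at year 2: TV = D_2×(1+g_2)/(r−g_2) = 3433.87005/0.082 = 41876.46402
P_0 = D_1/(1+r)^1 + D_2/(1+r)^2 + TV/(1+r)^2
    = 2449.37722 + 2608.45599 + 33146.47739 = 38204.31061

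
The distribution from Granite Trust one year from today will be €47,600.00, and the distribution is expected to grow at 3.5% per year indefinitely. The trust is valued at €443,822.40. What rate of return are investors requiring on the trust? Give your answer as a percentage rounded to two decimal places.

14.23%

P = D₁/(r − g) ⇒ r = D₁/P + g = €47,600.0000/€443,822.40 + 0.035 = 0.107250 + 0.035 = 0.142250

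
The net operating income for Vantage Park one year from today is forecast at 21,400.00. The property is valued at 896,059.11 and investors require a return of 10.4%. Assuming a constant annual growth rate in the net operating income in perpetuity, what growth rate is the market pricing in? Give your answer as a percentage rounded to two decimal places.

P = D₁/(r−g) ⇒ g = r − D₁/P = 0.104 − 21,400.00/896,059.11 = 0.080118

8.01%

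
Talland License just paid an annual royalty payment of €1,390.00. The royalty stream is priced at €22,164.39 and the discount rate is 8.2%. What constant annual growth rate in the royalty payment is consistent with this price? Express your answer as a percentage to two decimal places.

1.81%

P = D₀(1+g)/(r−g) ⇒ P(r−g) = D₀(1+g) ⇒ g(P+D₀) = P·r − D₀
g = (P·r − D₀)/(P + D₀) = (€22,164.39×0.082 − €1,390.00) / (€22,164.39 + €1,390.00) = 0.018149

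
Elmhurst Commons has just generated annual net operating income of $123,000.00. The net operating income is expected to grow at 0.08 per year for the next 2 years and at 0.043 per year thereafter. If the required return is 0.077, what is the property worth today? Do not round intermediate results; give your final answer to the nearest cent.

$4041284.61

D_1 = 132840.00000
D_2 = 143467.20000
Terminal value at year 2: TV = D_2×(1+g_2)/(r−g_2) = 149636.28960/0.034 = 4401067.34118
P_0 = D_1/(1+r)^1 + D_2/(1+r)^2 + TV/(1+r)^2
    = 123342.61838 + 123686.19114 + 3794255.80460 = 4041284.61412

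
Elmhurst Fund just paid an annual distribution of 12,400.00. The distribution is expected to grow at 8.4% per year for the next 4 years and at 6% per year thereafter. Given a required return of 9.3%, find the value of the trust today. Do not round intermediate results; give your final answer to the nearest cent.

433932.65

D_1 = 13441.60000
D_2 = 14570.69440
D_3 = 15794.63273
D_4 = 17121.38188
Terminal value at year 4: TV = D_4×(1+g_2)/(r−g_2) = 18148.66479/0.033 = 549959.53914
P_0 = D_1/(1+r)^1 + D_2/(1+r)^2 + D_3/(1+r)^3 + D_4/(1+r)^4 + TV/(1+r)^4
    = 12297.89570 + 12196.63215 + 12096.20242 + 11996.59966 + 385345.32239 = 433932.65232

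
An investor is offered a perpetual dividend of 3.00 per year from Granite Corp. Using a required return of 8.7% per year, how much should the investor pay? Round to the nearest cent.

34.48

Level perpetuity: PV = C / r = 3.00 / 0.087 = 34.48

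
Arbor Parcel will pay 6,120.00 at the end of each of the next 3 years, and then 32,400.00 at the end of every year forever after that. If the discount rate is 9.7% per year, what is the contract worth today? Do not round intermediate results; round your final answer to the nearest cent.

PV of 3-year annuity: 6,120.00 × [1 − (1+0.097)^−3] / 0.097 = 15300.27731
Perpetuity value at year 3: 32,400.00 / 0.097 = 334020.61856
PV of perpetuity: 334020.61856 / (1+0.097)^3 = 253019.15046
Total PV = 15300.27731 + 253019.15046 = 268319.42777

268319.43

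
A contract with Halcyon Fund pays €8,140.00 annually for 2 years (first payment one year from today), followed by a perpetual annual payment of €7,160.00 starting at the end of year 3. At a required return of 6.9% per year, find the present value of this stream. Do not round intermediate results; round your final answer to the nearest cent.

PV of 2-year annuity: €8,140.00 × [1 − (1+0.069)^−2] / 0.069 = 14737.69231
Perpetuity value at year 2: €7,160.00 / 0.069 = 103768.11594
PV of perpetuity: 103768.11594 / (1+0.069)^2 = 90804.74040
Total PV = 14737.69231 + 90804.74040 = 105542.43271

€105542.43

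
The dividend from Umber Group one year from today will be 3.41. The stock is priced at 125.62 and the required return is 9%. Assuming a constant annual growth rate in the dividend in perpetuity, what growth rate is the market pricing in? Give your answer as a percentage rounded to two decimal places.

6.29%

P = D₁/(r−g) ⇒ g = r − D₁/P = 0.09 − 3.41/125.62 = 0.062855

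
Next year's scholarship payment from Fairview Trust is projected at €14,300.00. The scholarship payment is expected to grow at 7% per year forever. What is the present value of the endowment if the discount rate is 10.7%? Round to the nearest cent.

Growing perpetuity: P = D₁ / (r − g) = €14,300.0000 / (0.107 − 0.07) = €386,486.49

€386486.49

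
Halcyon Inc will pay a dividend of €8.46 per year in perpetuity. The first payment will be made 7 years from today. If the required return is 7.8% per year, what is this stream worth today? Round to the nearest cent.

€69.11

Value at end of year 6: C / r = €8.46 / 0.078 = €108.4615
Discount to today: PV = €108.4615 / (1 + 0.078)^6 = €108.4615 / 1.569324 = €69.11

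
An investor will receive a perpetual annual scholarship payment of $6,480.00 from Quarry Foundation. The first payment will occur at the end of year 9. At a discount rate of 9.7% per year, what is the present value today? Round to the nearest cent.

Value at end of year 8: C / r = $6,480.00 / 0.097 = $66,804.1237
Discount to today: PV = $66,804.1237 / (1 + 0.097)^8 = $66,804.1237 / 2.097264 = $31,852.99

$31852.99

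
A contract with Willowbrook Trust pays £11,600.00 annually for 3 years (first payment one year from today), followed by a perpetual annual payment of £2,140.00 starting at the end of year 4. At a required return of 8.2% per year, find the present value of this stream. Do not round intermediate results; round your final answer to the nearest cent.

PV of 3-year annuity: £11,600.00 × [1 − (1+0.082)^−3] / 0.082 = 29786.77062
Perpetuity value at year 3: £2,140.00 / 0.082 = 26097.56098
PV of perpetuity: 26097.56098 / (1+0.082)^3 = 20602.41536
Total PV = 29786.77062 + 20602.41536 = 50389.18598

£50389.19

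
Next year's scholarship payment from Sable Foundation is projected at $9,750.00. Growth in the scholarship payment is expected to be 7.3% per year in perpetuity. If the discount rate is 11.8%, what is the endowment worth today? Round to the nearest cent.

$216666.67

Growing perpetuity: P = D₁ / (r − g) = $9,750.0000 / (0.118 − 0.073) = $216,666.67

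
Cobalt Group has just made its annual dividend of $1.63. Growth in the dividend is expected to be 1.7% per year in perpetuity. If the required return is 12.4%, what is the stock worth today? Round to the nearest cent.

$15.49

D₁ = D₀ × (1 + g) = $1.63 × 1.017 = $1.6577
Growing perpetuity: P = D₁ / (r − g) = $1.6577 / (0.124 − 0.017) = $15.49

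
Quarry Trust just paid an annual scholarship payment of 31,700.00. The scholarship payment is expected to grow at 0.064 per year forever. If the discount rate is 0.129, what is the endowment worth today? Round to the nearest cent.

518904.62

D₁ = D₀ × (1 + g) = 31,700.00 × 1.064 = 33,728.8000
Growing perpetuity: P = D₁ / (r − g) = 33,728.8000 / (0.129 − 0.064) = 518,904.62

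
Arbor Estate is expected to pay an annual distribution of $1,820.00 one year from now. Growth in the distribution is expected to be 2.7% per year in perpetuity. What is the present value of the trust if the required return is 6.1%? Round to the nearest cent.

$53529.41

Growing perpetuity: P = D₁ / (r − g) = $1,820.0000 / (0.061 − 0.027) = $53,529.41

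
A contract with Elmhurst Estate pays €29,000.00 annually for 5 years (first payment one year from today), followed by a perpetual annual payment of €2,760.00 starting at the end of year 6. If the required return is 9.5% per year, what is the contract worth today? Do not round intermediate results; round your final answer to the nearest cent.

PV of 5-year annuity: €29,000.00 × [1 − (1+0.095)^−5] / 0.095 = 111351.55481
Perpetuity value at year 5: €2,760.00 / 0.095 = 29052.63158
PV of perpetuity: 29052.63158 / (1+0.095)^5 = 18455.03533
Total PV = 111351.55481 + 18455.03533 = 129806.59014

€129806.59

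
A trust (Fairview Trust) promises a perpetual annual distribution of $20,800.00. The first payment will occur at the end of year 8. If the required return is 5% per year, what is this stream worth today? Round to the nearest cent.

$295643.43

Value at end of year 7: C / r = $20,800.00 / 0.05 = $416,000.0000
Discount to today: PV = $416,000.0000 / (1 + 0.05)^7 = $416,000.0000 / 1.407100 = $295,643.43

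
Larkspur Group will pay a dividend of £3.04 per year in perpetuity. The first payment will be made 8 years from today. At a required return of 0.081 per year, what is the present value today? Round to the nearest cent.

£21.76

Value at end of year 7: C / r = £3.04 / 0.081 = £37.5309
Discount to today: PV = £37.5309 / (1 + 0.081)^7 = £37.5309 / 1.724963 = £21.76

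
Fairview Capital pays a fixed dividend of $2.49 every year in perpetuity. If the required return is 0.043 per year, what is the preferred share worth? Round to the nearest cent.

Level perpetuity: PV = C / r = $2.49 / 0.043 = $57.91

$57.91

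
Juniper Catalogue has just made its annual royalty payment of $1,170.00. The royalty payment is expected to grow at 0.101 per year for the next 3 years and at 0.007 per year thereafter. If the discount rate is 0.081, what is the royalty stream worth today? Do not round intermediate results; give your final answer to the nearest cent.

$20463.14

D_1 = 1288.17000
D_2 = 1418.27517
D_3 = 1561.52096
Terminal value at year 3: TV = D_3×(1+g_2)/(r−g_2) = 1572.45161/0.074 = 21249.34607
P_0 = D_1/(1+r)^1 + D_2/(1+r)^2 + D_3/(1+r)^3 + TV/(1+r)^3
    = 1191.64662 + 1213.69374 + 1236.14876 + 16821.64593 = 20463.13506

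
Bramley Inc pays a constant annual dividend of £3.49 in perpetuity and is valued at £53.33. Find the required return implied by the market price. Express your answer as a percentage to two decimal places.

6.54%

P = C/r ⇒ r = C/P = £3.49/£53.33 = 0.065442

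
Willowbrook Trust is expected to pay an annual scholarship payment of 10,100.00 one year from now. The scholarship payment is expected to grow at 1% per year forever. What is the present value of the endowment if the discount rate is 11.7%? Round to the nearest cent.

94392.52

Growing perpetuity: P = D₁ / (r − g) = 10,100.0000 / (0.117 − 0.01) = 94,392.52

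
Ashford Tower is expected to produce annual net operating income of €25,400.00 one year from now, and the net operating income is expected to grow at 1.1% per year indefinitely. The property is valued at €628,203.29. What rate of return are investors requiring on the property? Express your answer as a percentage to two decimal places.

P = D₁/(r − g) ⇒ r = D₁/P + g = €25,400.0000/€628,203.29 + 0.011 = 0.040433 + 0.011 = 0.051433

5.14%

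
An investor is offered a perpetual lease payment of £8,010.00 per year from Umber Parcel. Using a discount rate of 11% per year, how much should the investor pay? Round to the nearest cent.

£72818.18

Level perpetuity: PV = C / r = £8,010.00 / 0.11 = £72,818.18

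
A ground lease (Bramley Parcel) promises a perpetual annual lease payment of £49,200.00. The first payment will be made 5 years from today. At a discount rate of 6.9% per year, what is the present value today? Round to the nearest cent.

£546015.78

Value at end of year 4: C / r = £49,200.00 / 0.069 = £713,043.4783
Discount to today: PV = £713,043.4783 / (1 + 0.069)^4 = £713,043.4783 / 1.305903 = £546,015.78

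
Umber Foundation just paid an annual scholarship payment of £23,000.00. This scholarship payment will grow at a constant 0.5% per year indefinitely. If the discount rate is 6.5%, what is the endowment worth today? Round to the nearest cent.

£385250.00

D₁ = D₀ × (1 + g) = £23,000.00 × 1.005 = £23,115.0000
Growing perpetuity: P = D₁ / (r − g) = £23,115.0000 / (0.065 − 0.005) = £385,250.00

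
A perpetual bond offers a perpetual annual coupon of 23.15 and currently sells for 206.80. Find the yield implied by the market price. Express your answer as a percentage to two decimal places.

P = C/r ⇒ r = C/P = 23.15/206.80 = 0.111944

11.19%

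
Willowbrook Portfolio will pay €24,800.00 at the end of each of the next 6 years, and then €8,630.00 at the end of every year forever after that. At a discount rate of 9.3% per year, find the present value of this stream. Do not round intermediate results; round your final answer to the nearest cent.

PV of 6-year annuity: €24,800.00 × [1 − (1+0.093)^−6] / 0.093 = 110262.70098
Perpetuity value at year 6: €8,630.00 / 0.093 = 92795.69892
PV of perpetuity: 92795.69892 / (1+0.093)^6 = 54426.05741
Total PV = 110262.70098 + 54426.05741 = 164688.75840

€164688.76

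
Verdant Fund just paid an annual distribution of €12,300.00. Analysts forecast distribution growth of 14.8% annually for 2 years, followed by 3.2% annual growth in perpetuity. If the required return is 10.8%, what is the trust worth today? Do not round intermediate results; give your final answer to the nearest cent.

D_1 = 14120.40000
D_2 = 16210.21920
Terminal value at year 2: TV = D_2×(1+g_2)/(r−g_2) = 16728.94621/0.076 = 220117.71335
P_0 = D_1/(1+r)^1 + D_2/(1+r)^2 + TV/(1+r)^2
    = 12744.04332 + 13204.11709 + 179298.01098 = 205246.17139

€205246.17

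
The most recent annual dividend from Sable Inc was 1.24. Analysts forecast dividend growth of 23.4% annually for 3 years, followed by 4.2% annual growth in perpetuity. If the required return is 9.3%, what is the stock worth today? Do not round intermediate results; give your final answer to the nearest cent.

D_1 = 1.53016
D_2 = 1.88822
D_3 = 2.33006
Terminal value at year 3: TV = D_3×(1+g_2)/(r−g_2) = 2.42792/0.051 = 47.60633
P_0 = D_1/(1+r)^1 + D_2/(1+r)^2 + D_3/(1+r)^3 + TV/(1+r)^3
    = 1.39996 + 1.58056 + 1.78446 + 36.45896 = 41.22394

41.22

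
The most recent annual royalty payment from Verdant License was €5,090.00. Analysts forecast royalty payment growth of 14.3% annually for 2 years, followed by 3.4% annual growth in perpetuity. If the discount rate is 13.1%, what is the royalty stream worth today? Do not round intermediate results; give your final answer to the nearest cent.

€65758.42

D_1 = 5817.87000
D_2 = 6649.82541
Terminal value at year 2: TV = D_2×(1+g_2)/(r−g_2) = 6875.91947/0.097 = 70885.76777
P_0 = D_1/(1+r)^1 + D_2/(1+r)^2 + TV/(1+r)^2
    = 5144.00531 + 5198.58361 + 55415.82942 = 65758.41833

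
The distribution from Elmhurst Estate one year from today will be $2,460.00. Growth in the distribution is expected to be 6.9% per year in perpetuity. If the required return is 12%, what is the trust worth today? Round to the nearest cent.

$48235.29

Growing perpetuity: P = D₁ / (r − g) = $2,460.0000 / (0.12 − 0.069) = $48,235.29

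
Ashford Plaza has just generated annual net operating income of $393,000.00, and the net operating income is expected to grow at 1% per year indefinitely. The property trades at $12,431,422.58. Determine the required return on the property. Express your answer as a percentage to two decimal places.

D₁ = $393,000.00 × 1.01 = $396,930.0000
P = D₁/(r − g) ⇒ r = D₁/P + g = $396,930.0000/$12,431,422.58 + 0.01 = 0.031930 + 0.01 = 0.041930

4.19%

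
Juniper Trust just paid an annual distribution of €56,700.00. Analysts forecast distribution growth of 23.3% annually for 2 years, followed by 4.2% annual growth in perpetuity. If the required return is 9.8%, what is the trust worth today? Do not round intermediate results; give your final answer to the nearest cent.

D_1 = 69911.10000
D_2 = 86200.38630
Terminal value at year 2: TV = D_2×(1+g_2)/(r−g_2) = 89820.80252/0.056 = 1603942.90223
P_0 = D_1/(1+r)^1 + D_2/(1+r)^2 + TV/(1+r)^2
    = 63671.31148 + 71499.75141 + 1330406.08875 = 1465577.15164

€1465577.15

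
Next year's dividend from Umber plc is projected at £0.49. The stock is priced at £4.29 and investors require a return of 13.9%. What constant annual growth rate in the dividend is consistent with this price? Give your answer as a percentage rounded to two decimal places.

2.48%

P = D₁/(r−g) ⇒ g = r − D₁/P = 0.139 − £0.49/£4.29 = 0.024781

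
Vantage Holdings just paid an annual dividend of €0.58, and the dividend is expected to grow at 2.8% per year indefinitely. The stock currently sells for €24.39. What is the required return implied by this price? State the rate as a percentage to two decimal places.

D₁ = €0.58 × 1.028 = €0.5962
P = D₁/(r − g) ⇒ r = D₁/P + g = €0.5962/€24.39 + 0.028 = 0.024446 + 0.028 = 0.052446

5.24%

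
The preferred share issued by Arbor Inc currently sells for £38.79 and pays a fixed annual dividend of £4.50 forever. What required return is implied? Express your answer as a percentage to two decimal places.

P = C/r ⇒ r = C/P = £4.50/£38.79 = 0.116009

11.60%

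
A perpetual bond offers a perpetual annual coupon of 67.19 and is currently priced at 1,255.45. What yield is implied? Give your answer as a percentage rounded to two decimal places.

P = C/r ⇒ r = C/P = 67.19/1,255.45 = 0.053519

5.35%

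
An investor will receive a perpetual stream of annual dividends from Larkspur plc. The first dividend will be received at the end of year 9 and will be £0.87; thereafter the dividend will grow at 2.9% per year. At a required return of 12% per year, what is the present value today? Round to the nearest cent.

Value at end of year 8: C₁ / (r − g) = £0.87 / (0.12 − 0.029) = £9.5604
Discount to today: PV = £9.5604 / (1 + 0.12)^8 = £9.5604 / 2.475963 = £3.86

£3.86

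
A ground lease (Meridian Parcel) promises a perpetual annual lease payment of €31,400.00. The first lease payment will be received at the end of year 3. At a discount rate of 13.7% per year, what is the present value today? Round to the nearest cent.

Value at end of year 2: C / r = €31,400.00 / 0.137 = €229,197.0803
Discount to today: PV = €229,197.0803 / (1 + 0.137)^2 = €229,197.0803 / 1.292769 = €177,291.60

€177291.60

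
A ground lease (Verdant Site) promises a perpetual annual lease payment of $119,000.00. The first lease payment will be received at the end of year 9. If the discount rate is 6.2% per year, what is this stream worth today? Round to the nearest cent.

Value at end of year 8: C / r = $119,000.00 / 0.062 = $1,919,354.8387
Discount to today: PV = $1,919,354.8387 / (1 + 0.062)^8 = $1,919,354.8387 / 1.618066 = $1,186,203.33

$1186203.33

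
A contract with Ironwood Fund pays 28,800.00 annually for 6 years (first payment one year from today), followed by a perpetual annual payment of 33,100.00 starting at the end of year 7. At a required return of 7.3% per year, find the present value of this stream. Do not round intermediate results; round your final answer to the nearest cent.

PV of 6-year annuity: 28,800.00 × [1 − (1+0.073)^−6] / 0.073 = 136014.15021
Perpetuity value at year 6: 33,100.00 / 0.073 = 453424.65753
PV of perpetuity: 453424.65753 / (1+0.073)^6 = 297102.83906
Total PV = 136014.15021 + 297102.83906 = 433116.98927

433116.99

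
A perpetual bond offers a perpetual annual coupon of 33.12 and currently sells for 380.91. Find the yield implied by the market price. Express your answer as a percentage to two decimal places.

8.69%

P = C/r ⇒ r = C/P = 33.12/380.91 = 0.086950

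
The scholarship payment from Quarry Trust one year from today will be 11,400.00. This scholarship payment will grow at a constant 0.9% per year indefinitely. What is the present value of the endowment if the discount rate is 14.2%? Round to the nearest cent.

Growing perpetuity: P = D₁ / (r − g) = 11,400.0000 / (0.142 − 0.009) = 85,714.29

85714.29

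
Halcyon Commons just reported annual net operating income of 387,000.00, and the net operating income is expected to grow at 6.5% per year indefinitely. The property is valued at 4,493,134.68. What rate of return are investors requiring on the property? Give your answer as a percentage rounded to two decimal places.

15.67%

D₁ = 387,000.00 × 1.065 = 412,155.0000
P = D₁/(r − g) ⇒ r = D₁/P + g = 412,155.0000/4,493,134.68 + 0.065 = 0.091730 + 0.065 = 0.156730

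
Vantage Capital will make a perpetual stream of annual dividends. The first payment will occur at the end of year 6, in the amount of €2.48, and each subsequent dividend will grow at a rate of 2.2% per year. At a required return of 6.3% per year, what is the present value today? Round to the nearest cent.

Value at end of year 5: C₁ / (r − g) = €2.48 / (0.063 − 0.022) = €60.4878
Discount to today: PV = €60.4878 / (1 + 0.063)^5 = €60.4878 / 1.357270 = €44.57

€44.57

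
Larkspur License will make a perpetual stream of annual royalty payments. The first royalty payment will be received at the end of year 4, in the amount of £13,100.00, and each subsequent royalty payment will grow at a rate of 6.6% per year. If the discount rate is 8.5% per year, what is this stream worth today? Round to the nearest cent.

Value at end of year 3: C₁ / (r − g) = £13,100.00 / (0.085 − 0.066) = £689,473.6842
Discount to today: PV = £689,473.6842 / (1 + 0.085)^3 = £689,473.6842 / 1.277289 = £539,794.53

£539794.53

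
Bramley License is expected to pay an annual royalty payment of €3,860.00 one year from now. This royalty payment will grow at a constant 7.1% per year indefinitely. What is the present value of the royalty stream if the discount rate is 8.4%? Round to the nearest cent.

€296923.08

Growing perpetuity: P = D₁ / (r − g) = €3,860.0000 / (0.084 − 0.071) = €296,923.08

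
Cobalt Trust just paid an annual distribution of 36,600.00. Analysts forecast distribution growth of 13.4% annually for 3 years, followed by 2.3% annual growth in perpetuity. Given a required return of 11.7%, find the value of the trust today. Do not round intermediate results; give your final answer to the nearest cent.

D_1 = 41504.40000
D_2 = 47065.98960
D_3 = 53372.83221
Terminal value at year 3: TV = D_3×(1+g_2)/(r−g_2) = 54600.40735/0.094 = 580855.39731
P_0 = D_1/(1+r)^1 + D_2/(1+r)^2 + D_3/(1+r)^3 + TV/(1+r)^3
    = 37157.02775 + 37722.53310 + 38296.64506 + 416781.57339 = 529957.77930

529957.78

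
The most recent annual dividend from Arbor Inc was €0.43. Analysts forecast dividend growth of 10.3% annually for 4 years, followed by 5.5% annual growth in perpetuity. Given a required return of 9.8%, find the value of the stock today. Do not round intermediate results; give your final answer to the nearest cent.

€12.48

D_1 = 0.47429
D_2 = 0.52314
D_3 = 0.57703
D_4 = 0.63646
Terminal value at year 4: TV = D_4×(1+g_2)/(r−g_2) = 0.67146/0.043 = 15.61545
P_0 = D_1/(1+r)^1 + D_2/(1+r)^2 + D_3/(1+r)^3 + D_4/(1+r)^4 + TV/(1+r)^4
    = 0.43196 + 0.43393 + 0.43590 + 0.43789 + 10.74348 = 12.48315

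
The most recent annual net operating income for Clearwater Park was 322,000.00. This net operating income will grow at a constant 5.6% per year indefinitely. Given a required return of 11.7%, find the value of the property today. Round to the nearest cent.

5574295.08

D₁ = D₀ × (1 + g) = 322,000.00 × 1.056 = 340,032.0000
Growing perpetuity: P = D₁ / (r − g) = 340,032.0000 / (0.117 − 0.056) = 5,574,295.08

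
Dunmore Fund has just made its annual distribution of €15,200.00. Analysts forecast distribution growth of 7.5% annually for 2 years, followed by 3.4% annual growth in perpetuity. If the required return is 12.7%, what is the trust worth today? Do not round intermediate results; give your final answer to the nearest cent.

D_1 = 16340.00000
D_2 = 17565.50000
Terminal value at year 2: TV = D_2×(1+g_2)/(r−g_2) = 18162.72700/0.093 = 195298.13978
P_0 = D_1/(1+r)^1 + D_2/(1+r)^2 + TV/(1+r)^2
    = 14498.66903 + 13829.69761 + 153762.44443 = 182090.81108

€182090.81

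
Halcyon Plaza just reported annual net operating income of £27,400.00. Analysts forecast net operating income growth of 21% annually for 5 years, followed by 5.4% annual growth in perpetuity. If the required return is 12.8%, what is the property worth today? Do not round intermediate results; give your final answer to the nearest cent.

£724230.94

D_1 = 33154.00000
D_2 = 40116.34000
D_3 = 48540.77140
D_4 = 58734.33339
D_5 = 71068.54341
Terminal value at year 5: TV = D_5×(1+g_2)/(r−g_2) = 74906.24475/0.074 = 1012246.55069
P_0 = D_1/(1+r)^1 + D_2/(1+r)^2 + D_3/(1+r)^3 + D_4/(1+r)^4 + D_5/(1+r)^5 + TV/(1+r)^5
    = 29391.84397 + 31528.48511 + 33820.44945 + 36279.02823 + 38916.33347 + 554294.80376 = 724230.94399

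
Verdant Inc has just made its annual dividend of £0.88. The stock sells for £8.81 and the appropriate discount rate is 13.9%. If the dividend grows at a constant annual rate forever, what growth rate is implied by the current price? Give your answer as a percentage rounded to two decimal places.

P = D₀(1+g)/(r−g) ⇒ P(r−g) = D₀(1+g) ⇒ g(P+D₀) = P·r − D₀
g = (P·r − D₀)/(P + D₀) = (£8.81×0.139 − £0.88) / (£8.81 + £0.88) = 0.035561

3.56%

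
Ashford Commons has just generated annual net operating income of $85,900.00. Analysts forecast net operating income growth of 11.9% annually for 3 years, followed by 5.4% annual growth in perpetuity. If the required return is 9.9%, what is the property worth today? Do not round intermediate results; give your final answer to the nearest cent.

$2391017.35

D_1 = 96122.10000
D_2 = 107560.62990
D_3 = 120360.34486
Terminal value at year 3: TV = D_3×(1+g_2)/(r−g_2) = 126859.80348/0.045 = 2819106.74401
P_0 = D_1/(1+r)^1 + D_2/(1+r)^2 + D_3/(1+r)^3 + TV/(1+r)^3
    = 87463.23931 + 89054.92701 + 90675.58082 + 2123823.60421 = 2391017.35135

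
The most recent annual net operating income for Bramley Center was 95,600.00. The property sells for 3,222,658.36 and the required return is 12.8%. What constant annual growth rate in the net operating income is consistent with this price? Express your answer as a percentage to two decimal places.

9.55%

P = D₀(1+g)/(r−g) ⇒ P(r−g) = D₀(1+g) ⇒ g(P+D₀) = P·r − D₀
g = (P·r − D₀)/(P + D₀) = (3,222,658.36×0.128 − 95,600.00) / (3,222,658.36 + 95,600.00) = 0.095502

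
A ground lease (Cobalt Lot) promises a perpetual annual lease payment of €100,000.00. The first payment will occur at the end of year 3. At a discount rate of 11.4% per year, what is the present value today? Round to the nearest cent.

Value at end of year 2: C / r = €100,000.00 / 0.114 = €877,192.9825
Discount to today: PV = €877,192.9825 / (1 + 0.114)^2 = €877,192.9825 / 1.240996 = €706,845.94

€706845.94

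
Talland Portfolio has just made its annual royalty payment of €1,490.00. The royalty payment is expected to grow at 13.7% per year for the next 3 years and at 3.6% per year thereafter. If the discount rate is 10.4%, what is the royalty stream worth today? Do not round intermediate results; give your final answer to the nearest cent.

D_1 = 1694.13000
D_2 = 1926.22581
D_3 = 2190.11875
Terminal value at year 3: TV = D_3×(1+g_2)/(r−g_2) = 2268.96302/0.068 = 33367.10325
P_0 = D_1/(1+r)^1 + D_2/(1+r)^2 + D_3/(1+r)^3 + TV/(1+r)^3
    = 1534.53804 + 1580.40739 + 1627.64783 + 24797.69334 = 29540.28660

€29540.29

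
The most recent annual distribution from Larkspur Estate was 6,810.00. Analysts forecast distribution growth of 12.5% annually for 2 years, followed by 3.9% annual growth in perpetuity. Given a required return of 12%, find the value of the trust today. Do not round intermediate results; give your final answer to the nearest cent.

D_1 = 7661.25000
D_2 = 8618.90625
Terminal value at year 2: TV = D_2×(1+g_2)/(r−g_2) = 8955.04359/0.081 = 110556.09375
P_0 = D_1/(1+r)^1 + D_2/(1+r)^2 + TV/(1+r)^2
    = 6840.40179 + 6870.93929 + 88134.64106 = 101845.98214

101845.98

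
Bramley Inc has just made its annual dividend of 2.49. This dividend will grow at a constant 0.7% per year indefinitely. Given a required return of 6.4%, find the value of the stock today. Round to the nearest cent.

D₁ = D₀ × (1 + g) = 2.49 × 1.007 = 2.5074
Growing perpetuity: P = D₁ / (r − g) = 2.5074 / (0.064 − 0.007) = 43.99

43.99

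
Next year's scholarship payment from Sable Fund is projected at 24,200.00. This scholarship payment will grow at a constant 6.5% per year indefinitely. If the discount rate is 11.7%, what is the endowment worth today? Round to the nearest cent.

465384.62

Growing perpetuity: P = D₁ / (r − g) = 24,200.0000 / (0.117 − 0.065) = 465,384.62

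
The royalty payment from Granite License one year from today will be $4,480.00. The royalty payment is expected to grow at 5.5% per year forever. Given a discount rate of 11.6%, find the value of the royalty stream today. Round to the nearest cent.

Growing perpetuity: P = D₁ / (r − g) = $4,480.0000 / (0.116 − 0.055) = $73,442.62

$73442.62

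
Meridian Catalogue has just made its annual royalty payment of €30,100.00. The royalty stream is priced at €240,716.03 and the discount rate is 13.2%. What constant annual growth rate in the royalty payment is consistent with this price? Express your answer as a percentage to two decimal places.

P = D₀(1+g)/(r−g) ⇒ P(r−g) = D₀(1+g) ⇒ g(P+D₀) = P·r − D₀
g = (P·r − D₀)/(P + D₀) = (€240,716.03×0.132 − €30,100.00) / (€240,716.03 + €30,100.00) = 0.006183

0.62%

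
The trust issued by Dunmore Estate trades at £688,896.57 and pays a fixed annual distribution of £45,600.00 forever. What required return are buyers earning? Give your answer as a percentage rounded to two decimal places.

P = C/r ⇒ r = C/P = £45,600.00/£688,896.57 = 0.066193

6.62%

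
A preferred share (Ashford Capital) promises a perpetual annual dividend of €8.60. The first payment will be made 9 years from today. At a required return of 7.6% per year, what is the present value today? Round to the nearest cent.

Value at end of year 8: C / r = €8.60 / 0.076 = €113.1579
Discount to today: PV = €113.1579 / (1 + 0.076)^8 = €113.1579 / 1.796794 = €62.98

€62.98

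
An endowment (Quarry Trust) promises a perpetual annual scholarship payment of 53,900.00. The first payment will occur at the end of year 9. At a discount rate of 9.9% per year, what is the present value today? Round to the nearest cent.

Value at end of year 8: C / r = 53,900.00 / 0.099 = 544,444.4444
Discount to today: PV = 544,444.4444 / (1 + 0.099)^8 = 544,444.4444 / 2.128049 = 255,842.11

255842.11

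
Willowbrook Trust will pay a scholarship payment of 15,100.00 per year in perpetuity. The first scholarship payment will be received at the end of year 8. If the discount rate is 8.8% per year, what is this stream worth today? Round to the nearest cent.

95080.62

Value at end of year 7: C / r = 15,100.00 / 0.088 = 171,590.9091
Discount to today: PV = 171,590.9091 / (1 + 0.088)^7 = 171,590.9091 / 1.804689 = 95,080.62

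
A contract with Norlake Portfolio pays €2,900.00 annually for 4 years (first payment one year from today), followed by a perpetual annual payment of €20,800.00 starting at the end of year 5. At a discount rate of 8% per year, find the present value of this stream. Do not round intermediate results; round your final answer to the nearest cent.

PV of 4-year annuity: €2,900.00 × [1 − (1+0.08)^−4] / 0.08 = 9605.16784
Perpetuity value at year 4: €20,800.00 / 0.08 = 260000.00000
PV of perpetuity: 260000.00000 / (1+0.08)^4 = 191107.76173
Total PV = 9605.16784 + 191107.76173 = 200712.92956

€200712.93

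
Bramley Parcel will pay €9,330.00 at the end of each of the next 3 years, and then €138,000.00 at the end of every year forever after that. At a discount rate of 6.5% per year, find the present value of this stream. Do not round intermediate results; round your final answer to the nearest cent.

€1782297.58

PV of 3-year annuity: €9,330.00 × [1 − (1+0.065)^−3] / 0.065 = 24710.27652
Perpetuity value at year 3: €138,000.00 / 0.065 = 2123076.92308
PV of perpetuity: 2123076.92308 / (1+0.065)^3 = 1757587.30260
Total PV = 24710.27652 + 1757587.30260 = 1782297.57911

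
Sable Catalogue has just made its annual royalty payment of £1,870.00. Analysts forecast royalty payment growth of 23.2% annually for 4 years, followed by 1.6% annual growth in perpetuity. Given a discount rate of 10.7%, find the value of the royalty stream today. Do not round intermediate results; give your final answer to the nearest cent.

£41872.97

D_1 = 2303.84000
D_2 = 2838.33088
D_3 = 3496.82364
D_4 = 4308.08673
Terminal value at year 4: TV = D_4×(1+g_2)/(r−g_2) = 4377.01612/0.091 = 48099.07821
P_0 = D_1/(1+r)^1 + D_2/(1+r)^2 + D_3/(1+r)^3 + D_4/(1+r)^4 + TV/(1+r)^4
    = 2081.15628 + 2316.15586 + 2577.69107 + 2868.75827 + 32029.21317 = 41872.97465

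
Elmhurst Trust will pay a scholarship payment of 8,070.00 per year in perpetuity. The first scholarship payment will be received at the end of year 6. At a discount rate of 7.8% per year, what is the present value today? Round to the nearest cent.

Value at end of year 5: C / r = 8,070.00 / 0.078 = 103,461.5385
Discount to today: PV = 103,461.5385 / (1 + 0.078)^5 = 103,461.5385 / 1.455773 = 71,069.81

71069.81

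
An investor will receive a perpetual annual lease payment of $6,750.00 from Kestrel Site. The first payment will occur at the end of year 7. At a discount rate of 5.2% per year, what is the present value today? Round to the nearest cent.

Value at end of year 6: C / r = $6,750.00 / 0.052 = $129,807.6923
Discount to today: PV = $129,807.6923 / (1 + 0.052)^6 = $129,807.6923 / 1.355484 = $95,764.82

$95764.82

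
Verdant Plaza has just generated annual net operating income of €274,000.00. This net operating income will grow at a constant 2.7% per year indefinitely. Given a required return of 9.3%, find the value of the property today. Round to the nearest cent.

D₁ = D₀ × (1 + g) = €274,000.00 × 1.027 = €281,398.0000
Growing perpetuity: P = D₁ / (r − g) = €281,398.0000 / (0.093 − 0.027) = €4,263,606.06

€4263606.06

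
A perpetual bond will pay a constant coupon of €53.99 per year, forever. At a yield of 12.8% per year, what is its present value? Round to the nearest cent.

€421.80

Level perpetuity: PV = C / r = €53.99 / 0.128 = €421.80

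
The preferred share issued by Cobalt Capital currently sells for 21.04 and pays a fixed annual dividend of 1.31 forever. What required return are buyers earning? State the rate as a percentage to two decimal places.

6.23%

P = C/r ⇒ r = C/P = 1.31/21.04 = 0.062262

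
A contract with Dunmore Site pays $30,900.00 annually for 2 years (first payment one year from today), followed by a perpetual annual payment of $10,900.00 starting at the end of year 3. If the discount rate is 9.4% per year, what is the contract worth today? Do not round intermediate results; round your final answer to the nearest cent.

$150949.71

PV of 2-year annuity: $30,900.00 × [1 − (1+0.094)^−2] / 0.094 = 54063.04623
Perpetuity value at year 2: $10,900.00 / 0.094 = 115957.44681
PV of perpetuity: 115957.44681 / (1+0.094)^2 = 96886.66351
Total PV = 54063.04623 + 96886.66351 = 150949.70974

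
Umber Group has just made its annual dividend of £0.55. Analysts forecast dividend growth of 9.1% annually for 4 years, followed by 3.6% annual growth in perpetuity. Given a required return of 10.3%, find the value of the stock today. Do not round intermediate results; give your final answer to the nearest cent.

£10.28

D_1 = 0.60005
D_2 = 0.65465
D_3 = 0.71423
D_4 = 0.77922
Terminal value at year 4: TV = D_4×(1+g_2)/(r−g_2) = 0.80727/0.067 = 12.04888
P_0 = D_1/(1+r)^1 + D_2/(1+r)^2 + D_3/(1+r)^3 + D_4/(1+r)^4 + TV/(1+r)^4
    = 0.54402 + 0.53810 + 0.53224 + 0.52645 + 8.14038 = 10.28119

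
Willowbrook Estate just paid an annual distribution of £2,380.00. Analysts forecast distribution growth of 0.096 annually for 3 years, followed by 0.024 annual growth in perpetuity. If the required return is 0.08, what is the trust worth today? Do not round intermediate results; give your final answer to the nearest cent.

£52836.67

D_1 = 2608.48000
D_2 = 2858.89408
D_3 = 3133.34791
Terminal value at year 3: TV = D_3×(1+g_2)/(r−g_2) = 3208.54826/0.056 = 57295.50467
P_0 = D_1/(1+r)^1 + D_2/(1+r)^2 + D_3/(1+r)^3 + TV/(1+r)^3
    = 2415.25926 + 2451.04088 + 2487.35259 + 45483.01887 = 52836.67160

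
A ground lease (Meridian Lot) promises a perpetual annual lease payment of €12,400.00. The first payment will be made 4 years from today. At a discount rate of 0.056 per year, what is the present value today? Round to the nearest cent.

Value at end of year 3: C / r = €12,400.00 / 0.056 = €221,428.5714
Discount to today: PV = €221,428.5714 / (1 + 0.056)^3 = €221,428.5714 / 1.177584 = €188,036.39

€188036.39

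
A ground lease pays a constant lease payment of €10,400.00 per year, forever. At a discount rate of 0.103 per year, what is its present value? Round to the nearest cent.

€100970.87

Level perpetuity: PV = C / r = €10,400.00 / 0.103 = €100,970.87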